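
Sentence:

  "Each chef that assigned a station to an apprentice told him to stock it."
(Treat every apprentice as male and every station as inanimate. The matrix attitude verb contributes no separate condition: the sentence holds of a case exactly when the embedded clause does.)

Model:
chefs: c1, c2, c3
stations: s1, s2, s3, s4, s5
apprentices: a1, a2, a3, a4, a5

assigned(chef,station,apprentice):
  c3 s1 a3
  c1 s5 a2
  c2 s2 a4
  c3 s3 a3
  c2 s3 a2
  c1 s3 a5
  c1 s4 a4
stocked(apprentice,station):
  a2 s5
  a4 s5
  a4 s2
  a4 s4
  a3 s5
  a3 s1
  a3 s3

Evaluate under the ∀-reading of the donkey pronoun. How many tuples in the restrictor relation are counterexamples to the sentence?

2

"him" takes "an apprentice" as antecedent and "it" takes "a station"; both are donkey pronouns co-varying with the restrictor.
Strong reading: for every (c,s,a) with assigned(c,s,a), stocked(a,s).
Restrictor triples: (c1,s3,a5)→stocked(a5,s3) ✗  (c1,s4,a4)→stocked(a4,s4) ✓  (c1,s5,a2)→stocked(a2,s5) ✓  (c2,s2,a4)→stocked(a4,s2) ✓  (c2,s3,a2)→stocked(a2,s3) ✗  (c3,s1,a3)→stocked(a3,s1) ✓  (c3,s3,a3)→stocked(a3,s3) ✓
Counterexamples (restrictor triples failing the scope): 2.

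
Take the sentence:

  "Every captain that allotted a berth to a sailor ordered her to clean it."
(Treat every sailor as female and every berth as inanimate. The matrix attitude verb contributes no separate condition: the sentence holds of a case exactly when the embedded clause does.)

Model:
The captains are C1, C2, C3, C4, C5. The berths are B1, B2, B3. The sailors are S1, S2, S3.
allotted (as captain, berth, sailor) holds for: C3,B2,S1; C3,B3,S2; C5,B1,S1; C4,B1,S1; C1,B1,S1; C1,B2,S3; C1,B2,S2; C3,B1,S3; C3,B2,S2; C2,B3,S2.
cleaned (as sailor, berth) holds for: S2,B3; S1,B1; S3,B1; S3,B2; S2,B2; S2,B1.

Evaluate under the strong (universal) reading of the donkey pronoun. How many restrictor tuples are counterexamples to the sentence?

"her" takes "a sailor" as antecedent and "it" takes "a berth"; both are donkey pronouns co-varying with the restrictor.
Strong reading: for every (c,b,s) with allotted(c,b,s), cleaned(s,b).
Restrictor triples: (C1,B1,S1)→cleaned(S1,B1) ✓  (C1,B2,S2)→cleaned(S2,B2) ✓  (C1,B2,S3)→cleaned(S3,B2) ✓  (C2,B3,S2)→cleaned(S2,B3) ✓  (C3,B1,S3)→cleaned(S3,B1) ✓  (C3,B2,S1)→cleaned(S1,B2) ✗  (C3,B2,S2)→cleaned(S2,B2) ✓  (C3,B3,S2)→cleaned(S2,B3) ✓  (C4,B1,S1)→cleaned(S1,B1) ✓  (C5,B1,S1)→cleaned(S1,B1) ✓
Counterexamples (restrictor triples failing the scope): 1.

1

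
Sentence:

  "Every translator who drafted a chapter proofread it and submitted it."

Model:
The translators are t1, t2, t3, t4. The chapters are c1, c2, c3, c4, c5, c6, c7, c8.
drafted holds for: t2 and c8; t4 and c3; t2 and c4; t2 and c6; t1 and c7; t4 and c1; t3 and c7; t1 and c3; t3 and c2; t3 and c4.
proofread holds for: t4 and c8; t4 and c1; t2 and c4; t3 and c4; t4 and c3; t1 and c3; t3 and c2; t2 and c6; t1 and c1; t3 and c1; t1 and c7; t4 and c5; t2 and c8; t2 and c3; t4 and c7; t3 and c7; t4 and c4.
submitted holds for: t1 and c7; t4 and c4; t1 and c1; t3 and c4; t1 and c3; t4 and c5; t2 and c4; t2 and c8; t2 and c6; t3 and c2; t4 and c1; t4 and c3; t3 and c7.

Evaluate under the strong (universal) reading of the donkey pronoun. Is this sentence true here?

True

"it" takes "a chapter" as antecedent — a donkey pronoun bound across the clause boundary.
Strong reading: for every (t,c) with drafted(t,c), proofread(t,c) ∧ submitted(t,c).
Restrictor pairs: (t1,c3) ✓  (t1,c7) ✓  (t2,c4) ✓  (t2,c6) ✓  (t2,c8) ✓  (t3,c2) ✓  (t3,c4) ✓  (t3,c7) ✓  (t4,c1) ✓  (t4,c3) ✓
Every restrictor pair satisfies the scope.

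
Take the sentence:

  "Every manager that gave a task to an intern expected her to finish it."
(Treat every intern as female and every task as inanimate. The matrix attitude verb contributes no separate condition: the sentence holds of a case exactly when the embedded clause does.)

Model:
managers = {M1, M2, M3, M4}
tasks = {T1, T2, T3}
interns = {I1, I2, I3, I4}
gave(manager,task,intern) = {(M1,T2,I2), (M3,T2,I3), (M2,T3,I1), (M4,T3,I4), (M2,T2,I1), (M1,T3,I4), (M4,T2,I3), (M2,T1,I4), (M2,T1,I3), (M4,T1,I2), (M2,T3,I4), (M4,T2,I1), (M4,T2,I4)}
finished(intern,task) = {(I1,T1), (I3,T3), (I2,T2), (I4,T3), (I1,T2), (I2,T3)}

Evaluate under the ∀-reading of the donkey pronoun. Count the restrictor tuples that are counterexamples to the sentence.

"her" takes "an intern" as antecedent and "it" takes "a task"; both are donkey pronouns co-varying with the restrictor.
Strong reading: for every (m,t,i) with gave(m,t,i), finished(i,t).
Restrictor triples: (M1,T2,I2)→finished(I2,T2) ✓  (M1,T3,I4)→finished(I4,T3) ✓  (M2,T1,I3)→finished(I3,T1) ✗  (M2,T1,I4)→finished(I4,T1) ✗  (M2,T2,I1)→finished(I1,T2) ✓  (M2,T3,I1)→finished(I1,T3) ✗  (M2,T3,I4)→finished(I4,T3) ✓  (M3,T2,I3)→finished(I3,T2) ✗  (M4,T1,I2)→finished(I2,T1) ✗  (M4,T2,I1)→finished(I1,T2) ✓  (M4,T2,I3)→finished(I3,T2) ✗  (M4,T2,I4)→finished(I4,T2) ✗  (M4,T3,I4)→finished(I4,T3) ✓
Counterexamples (restrictor triples failing the scope): 7.

7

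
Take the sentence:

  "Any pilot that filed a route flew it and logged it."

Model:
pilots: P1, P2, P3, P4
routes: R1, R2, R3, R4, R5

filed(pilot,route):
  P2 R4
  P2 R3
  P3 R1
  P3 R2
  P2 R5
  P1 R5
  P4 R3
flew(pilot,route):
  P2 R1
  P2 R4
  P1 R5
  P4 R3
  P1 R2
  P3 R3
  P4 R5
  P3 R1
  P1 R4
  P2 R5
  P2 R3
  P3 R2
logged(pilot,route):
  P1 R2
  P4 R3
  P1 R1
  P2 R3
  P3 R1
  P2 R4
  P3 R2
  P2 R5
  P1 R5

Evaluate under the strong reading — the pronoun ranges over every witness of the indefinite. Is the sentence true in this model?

True

"it" takes "a route" as antecedent — a donkey pronoun bound across the clause boundary.
Strong reading: for every (p,r) with filed(p,r), flew(p,r) ∧ logged(p,r).
Restrictor pairs: (P1,R5) ✓  (P2,R3) ✓  (P2,R4) ✓  (P2,R5) ✓  (P3,R1) ✓  (P3,R2) ✓  (P4,R3) ✓
Every restrictor pair satisfies the scope.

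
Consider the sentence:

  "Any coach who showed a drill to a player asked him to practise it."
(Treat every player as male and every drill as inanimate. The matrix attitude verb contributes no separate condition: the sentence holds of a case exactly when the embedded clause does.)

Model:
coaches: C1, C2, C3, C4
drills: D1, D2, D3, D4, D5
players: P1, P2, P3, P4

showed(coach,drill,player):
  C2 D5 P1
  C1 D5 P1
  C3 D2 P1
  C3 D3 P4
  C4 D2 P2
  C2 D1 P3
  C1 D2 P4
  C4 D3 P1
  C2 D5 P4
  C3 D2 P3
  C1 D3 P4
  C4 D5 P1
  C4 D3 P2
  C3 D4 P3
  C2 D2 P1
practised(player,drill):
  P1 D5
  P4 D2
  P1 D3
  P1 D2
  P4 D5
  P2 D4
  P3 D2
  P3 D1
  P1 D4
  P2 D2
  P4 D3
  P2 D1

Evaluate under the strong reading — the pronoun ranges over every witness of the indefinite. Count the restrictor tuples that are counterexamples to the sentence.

"him" takes "a player" as antecedent and "it" takes "a drill"; both are donkey pronouns co-varying with the restrictor.
Strong reading: for every (c,d,p) with showed(c,d,p), practised(p,d).
Restrictor triples: (C1,D2,P4)→practised(P4,D2) ✓  (C1,D3,P4)→practised(P4,D3) ✓  (C1,D5,P1)→practised(P1,D5) ✓  (C2,D1,P3)→practised(P3,D1) ✓  (C2,D2,P1)→practised(P1,D2) ✓  (C2,D5,P1)→practised(P1,D5) ✓  (C2,D5,P4)→practised(P4,D5) ✓  (C3,D2,P1)→practised(P1,D2) ✓  (C3,D2,P3)→practised(P3,D2) ✓  (C3,D3,P4)→practised(P4,D3) ✓  (C3,D4,P3)→practised(P3,D4) ✗  (C4,D2,P2)→practised(P2,D2) ✓  (C4,D3,P1)→practised(P1,D3) ✓  (C4,D3,P2)→practised(P2,D3) ✗  (C4,D5,P1)→practised(P1,D5) ✓
Counterexamples (restrictor triples failing the scope): 2.

2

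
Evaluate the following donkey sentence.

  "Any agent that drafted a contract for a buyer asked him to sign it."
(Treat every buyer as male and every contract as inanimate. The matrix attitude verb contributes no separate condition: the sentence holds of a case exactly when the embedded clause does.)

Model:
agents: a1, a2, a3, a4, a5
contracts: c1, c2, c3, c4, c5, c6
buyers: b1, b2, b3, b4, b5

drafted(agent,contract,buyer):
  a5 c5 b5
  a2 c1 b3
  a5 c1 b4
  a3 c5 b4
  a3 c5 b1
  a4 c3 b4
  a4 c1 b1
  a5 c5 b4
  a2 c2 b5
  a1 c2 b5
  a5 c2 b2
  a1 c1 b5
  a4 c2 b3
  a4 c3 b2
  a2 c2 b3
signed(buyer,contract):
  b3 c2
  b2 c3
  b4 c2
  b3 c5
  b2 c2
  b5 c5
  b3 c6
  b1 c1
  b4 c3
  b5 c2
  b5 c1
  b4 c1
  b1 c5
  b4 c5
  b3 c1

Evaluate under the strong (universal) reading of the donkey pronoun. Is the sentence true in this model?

True

"him" takes "a buyer" as antecedent and "it" takes "a contract"; both are donkey pronouns co-varying with the restrictor.
Strong reading: for every (a,c,b) with drafted(a,c,b), signed(b,c).
Restrictor triples: (a1,c1,b5)→signed(b5,c1) ✓  (a1,c2,b5)→signed(b5,c2) ✓  (a2,c1,b3)→signed(b3,c1) ✓  (a2,c2,b3)→signed(b3,c2) ✓  (a2,c2,b5)→signed(b5,c2) ✓  (a3,c5,b1)→signed(b1,c5) ✓  (a3,c5,b4)→signed(b4,c5) ✓  (a4,c1,b1)→signed(b1,c1) ✓  (a4,c2,b3)→signed(b3,c2) ✓  (a4,c3,b2)→signed(b2,c3) ✓  (a4,c3,b4)→signed(b4,c3) ✓  (a5,c1,b4)→signed(b4,c1) ✓  (a5,c2,b2)→signed(b2,c2) ✓  (a5,c5,b4)→signed(b4,c5) ✓  (a5,c5,b5)→signed(b5,c5) ✓
Every restrictor triple satisfies the scope.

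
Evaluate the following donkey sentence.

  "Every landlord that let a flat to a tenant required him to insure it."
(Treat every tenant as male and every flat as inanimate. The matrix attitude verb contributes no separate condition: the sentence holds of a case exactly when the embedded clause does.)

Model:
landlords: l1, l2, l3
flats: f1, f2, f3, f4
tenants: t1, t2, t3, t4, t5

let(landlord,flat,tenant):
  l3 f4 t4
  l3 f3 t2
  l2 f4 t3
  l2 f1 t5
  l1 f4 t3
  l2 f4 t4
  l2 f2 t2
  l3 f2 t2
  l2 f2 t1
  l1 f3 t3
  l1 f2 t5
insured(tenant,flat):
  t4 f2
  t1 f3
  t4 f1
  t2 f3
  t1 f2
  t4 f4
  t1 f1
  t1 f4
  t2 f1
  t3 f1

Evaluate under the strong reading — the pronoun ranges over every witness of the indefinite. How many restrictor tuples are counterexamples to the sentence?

7

"him" takes "a tenant" as antecedent and "it" takes "a flat"; both are donkey pronouns co-varying with the restrictor.
Strong reading: for every (l,f,t) with let(l,f,t), insured(t,f).
Restrictor triples: (l1,f2,t5)→insured(t5,f2) ✗  (l1,f3,t3)→insured(t3,f3) ✗  (l1,f4,t3)→insured(t3,f4) ✗  (l2,f1,t5)→insured(t5,f1) ✗  (l2,f2,t1)→insured(t1,f2) ✓  (l2,f2,t2)→insured(t2,f2) ✗  (l2,f4,t3)→insured(t3,f4) ✗  (l2,f4,t4)→insured(t4,f4) ✓  (l3,f2,t2)→insured(t2,f2) ✗  (l3,f3,t2)→insured(t2,f3) ✓  (l3,f4,t4)→insured(t4,f4) ✓
Counterexamples (restrictor triples failing the scope): 7.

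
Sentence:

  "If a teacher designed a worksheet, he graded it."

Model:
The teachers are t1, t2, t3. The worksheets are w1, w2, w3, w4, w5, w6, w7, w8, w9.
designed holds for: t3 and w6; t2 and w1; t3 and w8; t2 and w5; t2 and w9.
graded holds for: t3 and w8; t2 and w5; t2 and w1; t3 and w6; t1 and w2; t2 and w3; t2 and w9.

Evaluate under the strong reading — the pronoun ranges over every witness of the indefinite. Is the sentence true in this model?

True

"it" takes "a worksheet" as antecedent — a donkey pronoun bound across the clause boundary.
Strong reading: for every (t,w) with designed(t,w), graded(t,w).
Restrictor pairs: (t2,w1) ✓  (t2,w5) ✓  (t2,w9) ✓  (t3,w6) ✓  (t3,w8) ✓
Every restrictor pair satisfies the scope.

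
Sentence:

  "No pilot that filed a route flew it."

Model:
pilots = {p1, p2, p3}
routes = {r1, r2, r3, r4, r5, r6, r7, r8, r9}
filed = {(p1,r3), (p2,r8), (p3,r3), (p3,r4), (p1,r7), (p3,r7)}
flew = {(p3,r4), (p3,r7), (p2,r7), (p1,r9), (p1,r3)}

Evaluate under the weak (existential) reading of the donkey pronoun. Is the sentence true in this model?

False

"it" takes "a route" as antecedent — a donkey pronoun bound across the clause boundary.
Truth condition: for no (p,r) with filed(p,r) does flew(p,r) hold.
Restrictor pairs — does the scope hold? (p1,r3):holds  (p1,r7):fails  (p2,r8):fails  (p3,r3):fails  (p3,r4):holds  (p3,r7):holds
Scope holds for 3 pair(s), so the sentence is false.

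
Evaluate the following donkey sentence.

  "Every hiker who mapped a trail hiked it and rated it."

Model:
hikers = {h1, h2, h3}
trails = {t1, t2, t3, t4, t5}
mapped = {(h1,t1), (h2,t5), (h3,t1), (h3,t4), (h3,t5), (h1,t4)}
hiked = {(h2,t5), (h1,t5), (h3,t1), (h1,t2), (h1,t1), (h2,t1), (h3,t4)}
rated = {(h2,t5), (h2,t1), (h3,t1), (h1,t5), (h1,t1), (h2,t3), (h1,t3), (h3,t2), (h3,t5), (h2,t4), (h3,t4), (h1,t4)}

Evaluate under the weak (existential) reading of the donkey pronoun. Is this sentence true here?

"it" takes "a trail" as antecedent — a donkey pronoun bound across the clause boundary.
Weak reading: every hiker h with some mapped-trail has at least one mapped-trail t such that hiked(h,t) ∧ rated(h,t).
Per hiker: h1:✓  h2:✓  h3:✓
Every hiker in the restrictor has a witness.

True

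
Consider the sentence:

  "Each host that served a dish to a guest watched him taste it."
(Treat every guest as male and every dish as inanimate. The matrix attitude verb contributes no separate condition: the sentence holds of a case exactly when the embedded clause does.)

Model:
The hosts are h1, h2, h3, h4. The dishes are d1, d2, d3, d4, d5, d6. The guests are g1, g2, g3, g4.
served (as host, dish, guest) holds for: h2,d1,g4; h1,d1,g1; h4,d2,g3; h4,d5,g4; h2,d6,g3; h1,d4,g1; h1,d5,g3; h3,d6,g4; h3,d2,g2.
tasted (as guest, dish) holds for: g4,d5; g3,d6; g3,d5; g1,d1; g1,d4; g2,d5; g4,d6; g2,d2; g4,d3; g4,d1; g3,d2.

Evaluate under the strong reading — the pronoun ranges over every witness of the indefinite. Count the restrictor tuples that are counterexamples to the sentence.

"him" takes "a guest" as antecedent and "it" takes "a dish"; both are donkey pronouns co-varying with the restrictor.
Strong reading: for every (h,d,g) with served(h,d,g), tasted(g,d).
Restrictor triples: (h1,d1,g1)→tasted(g1,d1) ✓  (h1,d4,g1)→tasted(g1,d4) ✓  (h1,d5,g3)→tasted(g3,d5) ✓  (h2,d1,g4)→tasted(g4,d1) ✓  (h2,d6,g3)→tasted(g3,d6) ✓  (h3,d2,g2)→tasted(g2,d2) ✓  (h3,d6,g4)→tasted(g4,d6) ✓  (h4,d2,g3)→tasted(g3,d2) ✓  (h4,d5,g4)→tasted(g4,d5) ✓
Counterexamples (restrictor triples failing the scope): 0.

0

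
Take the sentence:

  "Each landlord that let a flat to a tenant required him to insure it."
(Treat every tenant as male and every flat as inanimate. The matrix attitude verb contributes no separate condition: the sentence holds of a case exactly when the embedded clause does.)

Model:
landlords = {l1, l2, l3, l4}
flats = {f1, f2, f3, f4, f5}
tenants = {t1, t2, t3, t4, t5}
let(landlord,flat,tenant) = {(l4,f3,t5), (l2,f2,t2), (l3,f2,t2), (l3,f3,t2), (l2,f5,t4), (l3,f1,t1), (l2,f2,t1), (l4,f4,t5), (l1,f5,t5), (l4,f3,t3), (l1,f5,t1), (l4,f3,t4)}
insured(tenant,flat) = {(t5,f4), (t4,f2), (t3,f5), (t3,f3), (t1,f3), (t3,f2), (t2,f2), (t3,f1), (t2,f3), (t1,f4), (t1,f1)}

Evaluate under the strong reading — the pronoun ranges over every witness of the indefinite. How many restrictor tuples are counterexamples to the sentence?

"him" takes "a tenant" as antecedent and "it" takes "a flat"; both are donkey pronouns co-varying with the restrictor.
Strong reading: for every (l,f,t) with let(l,f,t), insured(t,f).
Restrictor triples: (l1,f5,t1)→insured(t1,f5) ✗  (l1,f5,t5)→insured(t5,f5) ✗  (l2,f2,t1)→insured(t1,f2) ✗  (l2,f2,t2)→insured(t2,f2) ✓  (l2,f5,t4)→insured(t4,f5) ✗  (l3,f1,t1)→insured(t1,f1) ✓  (l3,f2,t2)→insured(t2,f2) ✓  (l3,f3,t2)→insured(t2,f3) ✓  (l4,f3,t3)→insured(t3,f3) ✓  (l4,f3,t4)→insured(t4,f3) ✗  (l4,f3,t5)→insured(t5,f3) ✗  (l4,f4,t5)→insured(t5,f4) ✓
Counterexamples (restrictor triples failing the scope): 6.

6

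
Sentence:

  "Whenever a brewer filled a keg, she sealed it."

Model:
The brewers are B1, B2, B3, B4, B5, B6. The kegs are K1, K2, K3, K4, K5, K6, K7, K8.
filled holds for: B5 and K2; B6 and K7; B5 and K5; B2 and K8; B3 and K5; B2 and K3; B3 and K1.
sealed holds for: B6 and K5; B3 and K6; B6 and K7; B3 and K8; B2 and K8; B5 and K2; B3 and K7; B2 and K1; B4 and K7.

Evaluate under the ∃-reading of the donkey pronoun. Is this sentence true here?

False

"it" takes "a keg" as antecedent — a donkey pronoun bound across the clause boundary.
Weak reading: every brewer b with some filled-keg has at least one filled-keg k such that sealed(b,k).
Per brewer: B2:✓  B3:✗  B5:✓  B6:✓
B3 has no witness among its filled-kegs.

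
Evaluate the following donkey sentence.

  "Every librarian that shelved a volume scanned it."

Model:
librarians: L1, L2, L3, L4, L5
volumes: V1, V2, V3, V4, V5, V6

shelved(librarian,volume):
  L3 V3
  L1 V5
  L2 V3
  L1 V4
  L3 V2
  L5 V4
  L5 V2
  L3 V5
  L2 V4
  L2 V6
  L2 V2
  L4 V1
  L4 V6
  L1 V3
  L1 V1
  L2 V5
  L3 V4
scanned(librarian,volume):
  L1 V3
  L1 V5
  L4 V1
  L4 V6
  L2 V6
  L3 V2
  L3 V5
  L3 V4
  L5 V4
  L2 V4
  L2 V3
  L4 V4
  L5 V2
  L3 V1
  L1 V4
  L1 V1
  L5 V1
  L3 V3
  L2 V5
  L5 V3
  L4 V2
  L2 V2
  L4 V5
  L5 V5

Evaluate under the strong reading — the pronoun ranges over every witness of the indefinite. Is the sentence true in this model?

"it" takes "a volume" as antecedent — a donkey pronoun bound across the clause boundary.
Strong reading: for every (l,v) with shelved(l,v), scanned(l,v).
Restrictor pairs: (L1,V1) ✓  (L1,V3) ✓  (L1,V4) ✓  (L1,V5) ✓  (L2,V2) ✓  (L2,V3) ✓  (L2,V4) ✓  (L2,V5) ✓  (L2,V6) ✓  (L3,V2) ✓  (L3,V3) ✓  (L3,V4) ✓  (L3,V5) ✓  (L4,V1) ✓  (L4,V6) ✓  (L5,V2) ✓  (L5,V4) ✓
Every restrictor pair satisfies the scope.

True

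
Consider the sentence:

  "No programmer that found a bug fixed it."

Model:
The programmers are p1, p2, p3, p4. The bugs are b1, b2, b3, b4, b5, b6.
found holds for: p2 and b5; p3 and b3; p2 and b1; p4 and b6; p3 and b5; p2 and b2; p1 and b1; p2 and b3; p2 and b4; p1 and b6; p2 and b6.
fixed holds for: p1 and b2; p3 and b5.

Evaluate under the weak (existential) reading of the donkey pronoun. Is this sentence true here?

"it" takes "a bug" as antecedent — a donkey pronoun bound across the clause boundary.
Truth condition: for no (p,b) with found(p,b) does fixed(p,b) hold.
Restrictor pairs — does the scope hold? (p1,b1):fails  (p1,b6):fails  (p2,b1):fails  (p2,b2):fails  (p2,b3):fails  (p2,b4):fails  (p2,b5):fails  (p2,b6):fails  (p3,b3):fails  (p3,b5):holds  (p4,b6):fails
Scope holds for 1 pair(s), so the sentence is false.

False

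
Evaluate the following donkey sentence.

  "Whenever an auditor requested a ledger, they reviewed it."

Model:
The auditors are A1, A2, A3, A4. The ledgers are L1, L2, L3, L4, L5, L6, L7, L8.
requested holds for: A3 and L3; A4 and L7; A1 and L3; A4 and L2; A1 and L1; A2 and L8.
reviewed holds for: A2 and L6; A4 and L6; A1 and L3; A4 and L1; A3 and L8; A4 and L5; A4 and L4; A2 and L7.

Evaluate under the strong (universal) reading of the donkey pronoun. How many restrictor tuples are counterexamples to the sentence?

"it" takes "a ledger" as antecedent — a donkey pronoun bound across the clause boundary.
Strong reading: for every (a,l) with requested(a,l), reviewed(a,l).
Restrictor pairs: (A1,L1) ✗  (A1,L3) ✓  (A2,L8) ✗  (A3,L3) ✗  (A4,L2) ✗  (A4,L7) ✗
Counterexamples (restrictor pairs failing the scope): 5.

5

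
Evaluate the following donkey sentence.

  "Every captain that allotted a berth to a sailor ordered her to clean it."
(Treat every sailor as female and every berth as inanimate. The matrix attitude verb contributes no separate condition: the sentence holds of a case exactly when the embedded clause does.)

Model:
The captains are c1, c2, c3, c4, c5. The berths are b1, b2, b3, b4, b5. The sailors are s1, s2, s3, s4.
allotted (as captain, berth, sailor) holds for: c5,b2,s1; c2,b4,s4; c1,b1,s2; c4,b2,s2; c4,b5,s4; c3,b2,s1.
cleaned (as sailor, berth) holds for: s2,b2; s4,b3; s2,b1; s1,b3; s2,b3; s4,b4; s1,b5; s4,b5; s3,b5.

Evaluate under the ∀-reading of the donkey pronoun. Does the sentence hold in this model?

False

"her" takes "a sailor" as antecedent and "it" takes "a berth"; both are donkey pronouns co-varying with the restrictor.
Strong reading: for every (c,b,s) with allotted(c,b,s), cleaned(s,b).
Restrictor triples: (c1,b1,s2)→cleaned(s2,b1) ✓  (c2,b4,s4)→cleaned(s4,b4) ✓  (c3,b2,s1)→cleaned(s1,b2) ✗  (c4,b2,s2)→cleaned(s2,b2) ✓  (c4,b5,s4)→cleaned(s4,b5) ✓  (c5,b2,s1)→cleaned(s1,b2) ✗
Counterexample: (c3,b2,s1) — cleaned(s1,b2) does not hold.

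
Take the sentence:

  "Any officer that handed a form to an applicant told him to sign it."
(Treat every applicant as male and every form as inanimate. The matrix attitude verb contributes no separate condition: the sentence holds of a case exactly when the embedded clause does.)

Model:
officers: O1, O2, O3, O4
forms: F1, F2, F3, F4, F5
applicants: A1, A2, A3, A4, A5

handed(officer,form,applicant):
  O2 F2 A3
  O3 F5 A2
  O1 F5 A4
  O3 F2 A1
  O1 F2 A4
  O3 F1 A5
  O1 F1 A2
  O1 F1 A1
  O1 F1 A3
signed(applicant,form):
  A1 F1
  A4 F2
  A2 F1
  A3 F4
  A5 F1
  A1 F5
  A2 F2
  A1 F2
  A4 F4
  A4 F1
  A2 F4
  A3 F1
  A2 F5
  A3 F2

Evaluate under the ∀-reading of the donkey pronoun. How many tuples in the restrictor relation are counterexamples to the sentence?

"him" takes "an applicant" as antecedent and "it" takes "a form"; both are donkey pronouns co-varying with the restrictor.
Strong reading: for every (o,f,a) with handed(o,f,a), signed(a,f).
Restrictor triples: (O1,F1,A1)→signed(A1,F1) ✓  (O1,F1,A2)→signed(A2,F1) ✓  (O1,F1,A3)→signed(A3,F1) ✓  (O1,F2,A4)→signed(A4,F2) ✓  (O1,F5,A4)→signed(A4,F5) ✗  (O2,F2,A3)→signed(A3,F2) ✓  (O3,F1,A5)→signed(A5,F1) ✓  (O3,F2,A1)→signed(A1,F2) ✓  (O3,F5,A2)→signed(A2,F5) ✓
Counterexamples (restrictor triples failing the scope): 1.

1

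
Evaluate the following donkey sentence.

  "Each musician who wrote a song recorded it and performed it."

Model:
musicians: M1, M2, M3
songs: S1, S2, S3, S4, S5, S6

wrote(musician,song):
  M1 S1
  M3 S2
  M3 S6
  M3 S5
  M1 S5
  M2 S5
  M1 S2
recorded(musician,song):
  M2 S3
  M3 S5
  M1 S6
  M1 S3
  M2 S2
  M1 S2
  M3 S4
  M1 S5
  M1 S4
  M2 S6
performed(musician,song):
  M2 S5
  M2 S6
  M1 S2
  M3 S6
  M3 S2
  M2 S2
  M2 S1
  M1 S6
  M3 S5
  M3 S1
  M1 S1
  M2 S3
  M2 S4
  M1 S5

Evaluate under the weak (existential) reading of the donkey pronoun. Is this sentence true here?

"it" takes "a song" as antecedent — a donkey pronoun bound across the clause boundary.
Weak reading: every musician m with some wrote-song has at least one wrote-song s such that recorded(m,s) ∧ performed(m,s).
Per musician: M1:✓  M2:✗  M3:✓
M2 has no witness among its wrote-songs.

False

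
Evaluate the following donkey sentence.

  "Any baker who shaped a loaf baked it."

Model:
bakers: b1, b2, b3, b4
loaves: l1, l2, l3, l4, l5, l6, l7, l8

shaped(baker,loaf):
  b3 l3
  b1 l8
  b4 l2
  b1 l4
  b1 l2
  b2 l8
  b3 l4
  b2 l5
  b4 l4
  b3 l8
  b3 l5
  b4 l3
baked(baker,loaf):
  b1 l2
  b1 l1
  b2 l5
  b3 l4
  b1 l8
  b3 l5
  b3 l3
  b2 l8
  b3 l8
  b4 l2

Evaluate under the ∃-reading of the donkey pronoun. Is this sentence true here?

True

"it" takes "a loaf" as antecedent — a donkey pronoun bound across the clause boundary.
Weak reading: every baker b with some shaped-loaf has at least one shaped-loaf l such that baked(b,l).
Per baker: b1:✓  b2:✓  b3:✓  b4:✓
Every baker in the restrictor has a witness.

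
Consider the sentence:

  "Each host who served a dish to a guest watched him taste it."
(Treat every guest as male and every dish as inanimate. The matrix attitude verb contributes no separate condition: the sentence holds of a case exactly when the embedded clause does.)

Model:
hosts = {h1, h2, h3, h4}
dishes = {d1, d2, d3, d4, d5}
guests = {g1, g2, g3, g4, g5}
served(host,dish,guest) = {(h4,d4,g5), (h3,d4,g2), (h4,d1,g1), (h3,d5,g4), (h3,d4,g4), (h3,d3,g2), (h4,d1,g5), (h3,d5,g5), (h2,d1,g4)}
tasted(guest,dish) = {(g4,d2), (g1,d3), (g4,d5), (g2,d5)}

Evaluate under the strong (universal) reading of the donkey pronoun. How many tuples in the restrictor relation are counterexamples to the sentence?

"him" takes "a guest" as antecedent and "it" takes "a dish"; both are donkey pronouns co-varying with the restrictor.
Strong reading: for every (h,d,g) with served(h,d,g), tasted(g,d).
Restrictor triples: (h2,d1,g4)→tasted(g4,d1) ✗  (h3,d3,g2)→tasted(g2,d3) ✗  (h3,d4,g2)→tasted(g2,d4) ✗  (h3,d4,g4)→tasted(g4,d4) ✗  (h3,d5,g4)→tasted(g4,d5) ✓  (h3,d5,g5)→tasted(g5,d5) ✗  (h4,d1,g1)→tasted(g1,d1) ✗  (h4,d1,g5)→tasted(g5,d1) ✗  (h4,d4,g5)→tasted(g5,d4) ✗
Counterexamples (restrictor triples failing the scope): 8.

8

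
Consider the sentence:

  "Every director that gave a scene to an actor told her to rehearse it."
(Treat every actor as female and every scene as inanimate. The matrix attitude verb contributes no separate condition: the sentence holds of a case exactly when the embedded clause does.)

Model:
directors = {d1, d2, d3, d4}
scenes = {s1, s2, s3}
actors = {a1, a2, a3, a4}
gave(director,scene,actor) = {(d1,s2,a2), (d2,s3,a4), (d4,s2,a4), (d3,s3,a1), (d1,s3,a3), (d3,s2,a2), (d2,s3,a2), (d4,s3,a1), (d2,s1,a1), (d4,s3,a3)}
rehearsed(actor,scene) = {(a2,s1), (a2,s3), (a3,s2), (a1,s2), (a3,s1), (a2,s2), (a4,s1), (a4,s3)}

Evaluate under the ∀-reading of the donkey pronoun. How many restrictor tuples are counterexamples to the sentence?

"her" takes "an actor" as antecedent and "it" takes "a scene"; both are donkey pronouns co-varying with the restrictor.
Strong reading: for every (d,s,a) with gave(d,s,a), rehearsed(a,s).
Restrictor triples: (d1,s2,a2)→rehearsed(a2,s2) ✓  (d1,s3,a3)→rehearsed(a3,s3) ✗  (d2,s1,a1)→rehearsed(a1,s1) ✗  (d2,s3,a2)→rehearsed(a2,s3) ✓  (d2,s3,a4)→rehearsed(a4,s3) ✓  (d3,s2,a2)→rehearsed(a2,s2) ✓  (d3,s3,a1)→rehearsed(a1,s3) ✗  (d4,s2,a4)→rehearsed(a4,s2) ✗  (d4,s3,a1)→rehearsed(a1,s3) ✗  (d4,s3,a3)→rehearsed(a3,s3) ✗
Counterexamples (restrictor triples failing the scope): 6.

6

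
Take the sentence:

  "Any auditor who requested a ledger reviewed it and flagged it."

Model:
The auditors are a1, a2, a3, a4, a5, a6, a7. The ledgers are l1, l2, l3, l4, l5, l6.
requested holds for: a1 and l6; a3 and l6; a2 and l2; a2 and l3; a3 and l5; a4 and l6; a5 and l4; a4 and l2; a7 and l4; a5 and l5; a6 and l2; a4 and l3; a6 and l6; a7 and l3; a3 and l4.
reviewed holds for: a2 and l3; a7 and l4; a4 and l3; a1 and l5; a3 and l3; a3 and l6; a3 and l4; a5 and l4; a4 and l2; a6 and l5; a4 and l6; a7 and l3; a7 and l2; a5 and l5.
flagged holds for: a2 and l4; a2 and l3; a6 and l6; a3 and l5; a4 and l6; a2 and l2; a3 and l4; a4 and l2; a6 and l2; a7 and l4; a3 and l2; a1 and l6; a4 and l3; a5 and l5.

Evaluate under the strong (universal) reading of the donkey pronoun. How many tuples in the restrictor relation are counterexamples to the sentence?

"it" takes "a ledger" as antecedent — a donkey pronoun bound across the clause boundary.
Strong reading: for every (a,l) with requested(a,l), reviewed(a,l) ∧ flagged(a,l).
Restrictor pairs: (a1,l6) ✗  (a2,l2) ✗  (a2,l3) ✓  (a3,l4) ✓  (a3,l5) ✗  (a3,l6) ✗  (a4,l2) ✓  (a4,l3) ✓  (a4,l6) ✓  (a5,l4) ✗  (a5,l5) ✓  (a6,l2) ✗  (a6,l6) ✗  (a7,l3) ✗  (a7,l4) ✓
Counterexamples (restrictor pairs failing the scope): 8.

8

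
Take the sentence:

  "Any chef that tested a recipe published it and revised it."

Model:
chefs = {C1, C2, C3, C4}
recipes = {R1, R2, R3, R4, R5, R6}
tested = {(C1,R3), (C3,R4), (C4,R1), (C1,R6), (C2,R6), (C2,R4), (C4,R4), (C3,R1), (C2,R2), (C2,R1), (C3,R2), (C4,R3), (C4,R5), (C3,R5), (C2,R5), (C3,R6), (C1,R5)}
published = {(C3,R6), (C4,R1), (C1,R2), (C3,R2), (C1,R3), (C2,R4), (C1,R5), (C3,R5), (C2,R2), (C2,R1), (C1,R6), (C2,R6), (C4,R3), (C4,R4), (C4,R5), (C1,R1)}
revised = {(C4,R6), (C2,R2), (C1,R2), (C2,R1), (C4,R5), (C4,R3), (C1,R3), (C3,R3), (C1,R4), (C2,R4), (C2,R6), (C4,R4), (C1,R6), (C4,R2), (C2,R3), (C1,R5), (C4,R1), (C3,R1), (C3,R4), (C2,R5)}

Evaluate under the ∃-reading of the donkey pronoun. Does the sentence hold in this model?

"it" takes "a recipe" as antecedent — a donkey pronoun bound across the clause boundary.
Weak reading: every chef c with some tested-recipe has at least one tested-recipe r such that published(c,r) ∧ revised(c,r).
Per chef: C1:✓  C2:✓  C3:✗  C4:✓
C3 has no witness among its tested-recipes.

False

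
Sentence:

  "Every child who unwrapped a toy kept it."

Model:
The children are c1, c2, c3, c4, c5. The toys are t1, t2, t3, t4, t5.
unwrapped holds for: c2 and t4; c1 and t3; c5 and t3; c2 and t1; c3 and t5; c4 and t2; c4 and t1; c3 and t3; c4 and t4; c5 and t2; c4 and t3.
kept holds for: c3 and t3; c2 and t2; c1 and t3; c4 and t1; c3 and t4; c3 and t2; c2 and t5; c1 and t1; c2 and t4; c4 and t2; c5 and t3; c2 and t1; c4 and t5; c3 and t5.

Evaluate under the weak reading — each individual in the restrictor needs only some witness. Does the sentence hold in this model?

"it" takes "a toy" as antecedent — a donkey pronoun bound across the clause boundary.
Weak reading: every child c with some unwrapped-toy has at least one unwrapped-toy t such that kept(c,t).
Per child: c1:✓  c2:✓  c3:✓  c4:✓  c5:✓
Every child in the restrictor has a witness.

True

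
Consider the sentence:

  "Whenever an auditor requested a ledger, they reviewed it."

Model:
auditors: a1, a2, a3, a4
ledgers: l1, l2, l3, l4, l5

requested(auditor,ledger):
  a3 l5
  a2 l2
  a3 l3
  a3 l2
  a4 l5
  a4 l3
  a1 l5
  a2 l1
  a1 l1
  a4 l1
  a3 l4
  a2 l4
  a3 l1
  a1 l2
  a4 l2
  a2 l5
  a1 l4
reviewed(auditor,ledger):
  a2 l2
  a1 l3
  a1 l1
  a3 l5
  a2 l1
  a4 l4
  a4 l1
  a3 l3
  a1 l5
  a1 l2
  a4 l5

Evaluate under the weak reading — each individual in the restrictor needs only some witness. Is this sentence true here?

"it" takes "a ledger" as antecedent — a donkey pronoun bound across the clause boundary.
Weak reading: every auditor a with some requested-ledger has at least one requested-ledger l such that reviewed(a,l).
Per auditor: a1:✓  a2:✓  a3:✓  a4:✓
Every auditor in the restrictor has a witness.

True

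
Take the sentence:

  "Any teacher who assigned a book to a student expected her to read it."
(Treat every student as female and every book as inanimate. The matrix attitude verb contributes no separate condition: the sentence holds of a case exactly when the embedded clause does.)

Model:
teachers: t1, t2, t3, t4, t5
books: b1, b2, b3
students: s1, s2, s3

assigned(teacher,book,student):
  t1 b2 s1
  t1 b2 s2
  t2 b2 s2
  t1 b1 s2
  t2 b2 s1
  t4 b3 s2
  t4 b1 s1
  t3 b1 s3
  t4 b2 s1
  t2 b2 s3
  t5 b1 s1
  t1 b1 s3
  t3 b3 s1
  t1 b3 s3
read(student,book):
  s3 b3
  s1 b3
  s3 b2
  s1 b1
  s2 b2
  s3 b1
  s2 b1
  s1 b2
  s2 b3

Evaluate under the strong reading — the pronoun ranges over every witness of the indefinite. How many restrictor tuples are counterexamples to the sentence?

"her" takes "a student" as antecedent and "it" takes "a book"; both are donkey pronouns co-varying with the restrictor.
Strong reading: for every (t,b,s) with assigned(t,b,s), read(s,b).
Restrictor triples: (t1,b1,s2)→read(s2,b1) ✓  (t1,b1,s3)→read(s3,b1) ✓  (t1,b2,s1)→read(s1,b2) ✓  (t1,b2,s2)→read(s2,b2) ✓  (t1,b3,s3)→read(s3,b3) ✓  (t2,b2,s1)→read(s1,b2) ✓  (t2,b2,s2)→read(s2,b2) ✓  (t2,b2,s3)→read(s3,b2) ✓  (t3,b1,s3)→read(s3,b1) ✓  (t3,b3,s1)→read(s1,b3) ✓  (t4,b1,s1)→read(s1,b1) ✓  (t4,b2,s1)→read(s1,b2) ✓  (t4,b3,s2)→read(s2,b3) ✓  (t5,b1,s1)→read(s1,b1) ✓
Counterexamples (restrictor triples failing the scope): 0.

0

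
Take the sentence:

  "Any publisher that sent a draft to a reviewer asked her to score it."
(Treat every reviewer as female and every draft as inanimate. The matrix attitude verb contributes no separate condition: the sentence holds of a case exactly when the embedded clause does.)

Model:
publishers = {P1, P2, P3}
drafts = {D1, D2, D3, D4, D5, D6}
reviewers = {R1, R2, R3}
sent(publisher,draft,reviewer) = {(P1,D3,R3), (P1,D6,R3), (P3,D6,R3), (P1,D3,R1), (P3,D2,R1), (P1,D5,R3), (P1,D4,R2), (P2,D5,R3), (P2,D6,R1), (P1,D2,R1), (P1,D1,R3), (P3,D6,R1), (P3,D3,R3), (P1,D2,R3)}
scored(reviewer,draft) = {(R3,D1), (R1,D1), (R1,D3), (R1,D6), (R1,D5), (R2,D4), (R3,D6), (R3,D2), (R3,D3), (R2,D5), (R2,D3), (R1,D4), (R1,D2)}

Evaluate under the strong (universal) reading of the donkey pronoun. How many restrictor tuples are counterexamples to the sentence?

"her" takes "a reviewer" as antecedent and "it" takes "a draft"; both are donkey pronouns co-varying with the restrictor.
Strong reading: for every (p,d,r) with sent(p,d,r), scored(r,d).
Restrictor triples: (P1,D1,R3)→scored(R3,D1) ✓  (P1,D2,R1)→scored(R1,D2) ✓  (P1,D2,R3)→scored(R3,D2) ✓  (P1,D3,R1)→scored(R1,D3) ✓  (P1,D3,R3)→scored(R3,D3) ✓  (P1,D4,R2)→scored(R2,D4) ✓  (P1,D5,R3)→scored(R3,D5) ✗  (P1,D6,R3)→scored(R3,D6) ✓  (P2,D5,R3)→scored(R3,D5) ✗  (P2,D6,R1)→scored(R1,D6) ✓  (P3,D2,R1)→scored(R1,D2) ✓  (P3,D3,R3)→scored(R3,D3) ✓  (P3,D6,R1)→scored(R1,D6) ✓  (P3,D6,R3)→scored(R3,D6) ✓
Counterexamples (restrictor triples failing the scope): 2.

2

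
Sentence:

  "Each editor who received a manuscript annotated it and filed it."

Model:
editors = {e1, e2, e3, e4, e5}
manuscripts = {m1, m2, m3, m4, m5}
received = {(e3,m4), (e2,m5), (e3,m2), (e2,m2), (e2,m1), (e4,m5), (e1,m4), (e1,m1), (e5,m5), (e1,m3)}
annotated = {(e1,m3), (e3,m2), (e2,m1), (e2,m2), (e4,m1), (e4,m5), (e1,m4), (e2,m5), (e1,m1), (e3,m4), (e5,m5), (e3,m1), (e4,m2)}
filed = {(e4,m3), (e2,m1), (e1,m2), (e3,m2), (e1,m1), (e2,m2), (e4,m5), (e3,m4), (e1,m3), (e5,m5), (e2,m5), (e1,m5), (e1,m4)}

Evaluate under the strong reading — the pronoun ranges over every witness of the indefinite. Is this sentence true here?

True

"it" takes "a manuscript" as antecedent — a donkey pronoun bound across the clause boundary.
Strong reading: for every (e,m) with received(e,m), annotated(e,m) ∧ filed(e,m).
Restrictor pairs: (e1,m1) ✓  (e1,m3) ✓  (e1,m4) ✓  (e2,m1) ✓  (e2,m2) ✓  (e2,m5) ✓  (e3,m2) ✓  (e3,m4) ✓  (e4,m5) ✓  (e5,m5) ✓
Every restrictor pair satisfies the scope.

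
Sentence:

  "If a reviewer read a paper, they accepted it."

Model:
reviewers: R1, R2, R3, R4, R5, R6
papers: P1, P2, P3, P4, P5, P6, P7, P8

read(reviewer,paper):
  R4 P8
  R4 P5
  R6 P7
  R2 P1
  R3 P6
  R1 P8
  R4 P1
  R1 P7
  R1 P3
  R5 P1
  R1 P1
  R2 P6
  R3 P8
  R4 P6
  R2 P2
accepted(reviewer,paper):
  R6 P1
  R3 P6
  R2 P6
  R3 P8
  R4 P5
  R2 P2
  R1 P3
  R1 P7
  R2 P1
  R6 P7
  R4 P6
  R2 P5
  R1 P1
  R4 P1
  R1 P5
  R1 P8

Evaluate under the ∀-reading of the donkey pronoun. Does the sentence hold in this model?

False

"it" takes "a paper" as antecedent — a donkey pronoun bound across the clause boundary.
Strong reading: for every (r,p) with read(r,p), accepted(r,p).
Restrictor pairs: (R1,P1) ✓  (R1,P3) ✓  (R1,P7) ✓  (R1,P8) ✓  (R2,P1) ✓  (R2,P2) ✓  (R2,P6) ✓  (R3,P6) ✓  (R3,P8) ✓  (R4,P1) ✓  (R4,P5) ✓  (R4,P6) ✓  (R4,P8) ✗  (R5,P1) ✗  (R6,P7) ✓
Counterexample: (R4,P8) is in read but fails the scope.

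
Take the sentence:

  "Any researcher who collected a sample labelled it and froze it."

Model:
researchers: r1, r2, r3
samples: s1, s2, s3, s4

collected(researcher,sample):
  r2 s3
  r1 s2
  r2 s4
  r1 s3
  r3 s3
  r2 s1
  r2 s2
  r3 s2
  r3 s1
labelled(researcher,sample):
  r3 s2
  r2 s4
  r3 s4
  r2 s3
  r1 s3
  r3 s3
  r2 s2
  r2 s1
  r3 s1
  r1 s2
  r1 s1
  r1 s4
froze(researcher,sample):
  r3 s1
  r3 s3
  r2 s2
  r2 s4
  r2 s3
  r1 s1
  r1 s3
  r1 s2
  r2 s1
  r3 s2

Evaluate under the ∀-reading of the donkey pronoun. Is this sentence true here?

"it" takes "a sample" as antecedent — a donkey pronoun bound across the clause boundary.
Strong reading: for every (r,s) with collected(r,s), labelled(r,s) ∧ froze(r,s).
Restrictor pairs: (r1,s2) ✓  (r1,s3) ✓  (r2,s1) ✓  (r2,s2) ✓  (r2,s3) ✓  (r2,s4) ✓  (r3,s1) ✓  (r3,s2) ✓  (r3,s3) ✓
Every restrictor pair satisfies the scope.

True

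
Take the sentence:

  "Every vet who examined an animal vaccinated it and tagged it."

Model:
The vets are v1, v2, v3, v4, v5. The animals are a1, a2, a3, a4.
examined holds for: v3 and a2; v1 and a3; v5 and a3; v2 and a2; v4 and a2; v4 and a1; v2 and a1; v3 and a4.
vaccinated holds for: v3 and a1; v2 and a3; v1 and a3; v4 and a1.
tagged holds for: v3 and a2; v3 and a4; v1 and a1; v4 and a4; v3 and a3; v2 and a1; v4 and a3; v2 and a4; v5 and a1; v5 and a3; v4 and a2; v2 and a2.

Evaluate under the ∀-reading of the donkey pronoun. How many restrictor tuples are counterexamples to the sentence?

"it" takes "an animal" as antecedent — a donkey pronoun bound across the clause boundary.
Strong reading: for every (v,a) with examined(v,a), vaccinated(v,a) ∧ tagged(v,a).
Restrictor pairs: (v1,a3) ✗  (v2,a1) ✗  (v2,a2) ✗  (v3,a2) ✗  (v3,a4) ✗  (v4,a1) ✗  (v4,a2) ✗  (v5,a3) ✗
Counterexamples (restrictor pairs failing the scope): 8.

8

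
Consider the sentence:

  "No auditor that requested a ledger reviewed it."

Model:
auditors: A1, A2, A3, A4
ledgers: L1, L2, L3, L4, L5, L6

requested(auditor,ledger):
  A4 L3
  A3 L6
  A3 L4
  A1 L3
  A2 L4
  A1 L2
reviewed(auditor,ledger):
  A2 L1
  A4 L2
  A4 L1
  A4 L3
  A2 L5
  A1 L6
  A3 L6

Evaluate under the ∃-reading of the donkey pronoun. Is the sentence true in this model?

"it" takes "a ledger" as antecedent — a donkey pronoun bound across the clause boundary.
Truth condition: for no (a,l) with requested(a,l) does reviewed(a,l) hold.
Restrictor pairs — does the scope hold? (A1,L2):fails  (A1,L3):fails  (A2,L4):fails  (A3,L4):fails  (A3,L6):holds  (A4,L3):holds
Scope holds for 2 pair(s), so the sentence is false.

False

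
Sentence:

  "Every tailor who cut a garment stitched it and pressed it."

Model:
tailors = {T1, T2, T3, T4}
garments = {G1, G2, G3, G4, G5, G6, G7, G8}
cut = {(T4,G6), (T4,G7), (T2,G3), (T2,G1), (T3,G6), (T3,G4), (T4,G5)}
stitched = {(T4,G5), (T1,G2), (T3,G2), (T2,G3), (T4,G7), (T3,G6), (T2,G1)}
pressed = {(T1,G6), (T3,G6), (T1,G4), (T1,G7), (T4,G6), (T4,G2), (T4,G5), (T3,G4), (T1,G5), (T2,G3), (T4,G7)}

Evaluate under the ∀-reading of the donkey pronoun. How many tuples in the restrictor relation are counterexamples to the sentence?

3

"it" takes "a garment" as antecedent — a donkey pronoun bound across the clause boundary.
Strong reading: for every (t,g) with cut(t,g), stitched(t,g) ∧ pressed(t,g).
Restrictor pairs: (T2,G1) ✗  (T2,G3) ✓  (T3,G4) ✗  (T3,G6) ✓  (T4,G5) ✓  (T4,G6) ✗  (T4,G7) ✓
Counterexamples (restrictor pairs failing the scope): 3.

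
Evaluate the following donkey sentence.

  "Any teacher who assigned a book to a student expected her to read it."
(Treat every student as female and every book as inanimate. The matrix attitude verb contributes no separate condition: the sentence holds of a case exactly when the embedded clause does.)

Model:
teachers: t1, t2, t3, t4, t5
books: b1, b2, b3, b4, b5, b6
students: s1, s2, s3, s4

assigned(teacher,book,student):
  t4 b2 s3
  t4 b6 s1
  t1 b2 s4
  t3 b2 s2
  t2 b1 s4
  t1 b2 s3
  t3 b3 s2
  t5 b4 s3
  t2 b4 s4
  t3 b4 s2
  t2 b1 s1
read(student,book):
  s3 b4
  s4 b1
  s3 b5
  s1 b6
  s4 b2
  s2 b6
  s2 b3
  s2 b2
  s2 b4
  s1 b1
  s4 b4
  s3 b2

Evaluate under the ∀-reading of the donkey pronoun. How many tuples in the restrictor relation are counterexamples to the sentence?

"her" takes "a student" as antecedent and "it" takes "a book"; both are donkey pronouns co-varying with the restrictor.
Strong reading: for every (t,b,s) with assigned(t,b,s), read(s,b).
Restrictor triples: (t1,b2,s3)→read(s3,b2) ✓  (t1,b2,s4)→read(s4,b2) ✓  (t2,b1,s1)→read(s1,b1) ✓  (t2,b1,s4)→read(s4,b1) ✓  (t2,b4,s4)→read(s4,b4) ✓  (t3,b2,s2)→read(s2,b2) ✓  (t3,b3,s2)→read(s2,b3) ✓  (t3,b4,s2)→read(s2,b4) ✓  (t4,b2,s3)→read(s3,b2) ✓  (t4,b6,s1)→read(s1,b6) ✓  (t5,b4,s3)→read(s3,b4) ✓
Counterexamples (restrictor triples failing the scope): 0.

0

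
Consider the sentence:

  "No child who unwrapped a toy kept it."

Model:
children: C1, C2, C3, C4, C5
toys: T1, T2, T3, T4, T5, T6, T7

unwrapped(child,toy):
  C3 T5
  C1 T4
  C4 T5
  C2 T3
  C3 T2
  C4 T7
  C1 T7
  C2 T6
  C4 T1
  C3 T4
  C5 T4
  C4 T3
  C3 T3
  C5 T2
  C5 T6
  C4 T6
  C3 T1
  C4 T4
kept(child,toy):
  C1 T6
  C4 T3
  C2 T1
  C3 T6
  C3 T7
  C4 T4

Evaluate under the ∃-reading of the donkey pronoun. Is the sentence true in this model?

"it" takes "a toy" as antecedent — a donkey pronoun bound across the clause boundary.
Truth condition: for no (c,t) with unwrapped(c,t) does kept(c,t) hold.
Restrictor pairs — does the scope hold? (C1,T4):fails  (C1,T7):fails  (C2,T3):fails  (C2,T6):fails  (C3,T1):fails  (C3,T2):fails  (C3,T3):fails  (C3,T4):fails  (C3,T5):fails  (C4,T1):fails  (C4,T3):holds  (C4,T4):holds  (C4,T5):fails  (C4,T6):fails  (C4,T7):fails  (C5,T2):fails  (C5,T4):fails  (C5,T6):fails
Scope holds for 2 pair(s), so the sentence is false.

False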